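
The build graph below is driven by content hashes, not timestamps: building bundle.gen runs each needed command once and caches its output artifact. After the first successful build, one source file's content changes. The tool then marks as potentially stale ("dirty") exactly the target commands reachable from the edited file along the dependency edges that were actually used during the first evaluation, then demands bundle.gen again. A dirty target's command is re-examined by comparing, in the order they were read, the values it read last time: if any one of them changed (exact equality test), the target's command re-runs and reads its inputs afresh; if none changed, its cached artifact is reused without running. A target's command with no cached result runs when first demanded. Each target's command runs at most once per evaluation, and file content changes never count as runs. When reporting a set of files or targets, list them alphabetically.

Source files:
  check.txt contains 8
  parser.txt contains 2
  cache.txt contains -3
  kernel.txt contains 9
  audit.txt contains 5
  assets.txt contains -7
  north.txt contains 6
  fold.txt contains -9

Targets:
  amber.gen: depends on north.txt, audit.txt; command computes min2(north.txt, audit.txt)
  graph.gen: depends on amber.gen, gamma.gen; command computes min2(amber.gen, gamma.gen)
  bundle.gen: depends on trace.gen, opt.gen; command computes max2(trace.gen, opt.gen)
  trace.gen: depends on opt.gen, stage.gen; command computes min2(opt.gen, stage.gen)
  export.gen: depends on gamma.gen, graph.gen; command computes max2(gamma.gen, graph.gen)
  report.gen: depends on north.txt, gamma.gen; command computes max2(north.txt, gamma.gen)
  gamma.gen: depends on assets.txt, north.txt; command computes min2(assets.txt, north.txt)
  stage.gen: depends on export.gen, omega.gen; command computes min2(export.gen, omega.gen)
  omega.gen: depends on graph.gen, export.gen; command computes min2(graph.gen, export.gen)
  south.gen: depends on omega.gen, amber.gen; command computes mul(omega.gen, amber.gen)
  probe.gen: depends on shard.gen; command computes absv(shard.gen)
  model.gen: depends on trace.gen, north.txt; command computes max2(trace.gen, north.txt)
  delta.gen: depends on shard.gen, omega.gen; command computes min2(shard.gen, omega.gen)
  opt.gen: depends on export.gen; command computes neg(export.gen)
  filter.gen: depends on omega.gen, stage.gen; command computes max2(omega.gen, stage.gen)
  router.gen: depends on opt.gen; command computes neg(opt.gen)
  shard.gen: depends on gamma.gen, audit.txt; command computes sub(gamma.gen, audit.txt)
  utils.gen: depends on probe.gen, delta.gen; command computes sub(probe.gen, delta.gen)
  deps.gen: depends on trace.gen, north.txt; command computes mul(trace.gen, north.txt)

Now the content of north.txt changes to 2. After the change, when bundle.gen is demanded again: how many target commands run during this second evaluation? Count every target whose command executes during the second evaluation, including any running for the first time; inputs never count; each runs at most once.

Run set: amber.gen, gamma.gen, graph.gen (3 run).
The important point: at export.gen every value read last time is unchanged, so the dirty flag clears without a run.

Initial pass — values computed on the first demand:
  amber.gen = min2(6, 5) = 5
  gamma.gen = min2(-7, 6) = -7
  graph.gen = min2(5, -7) = -7
  export.gen = max2(-7, -7) = -7
  omega.gen = min2(-7, -7) = -7
  opt.gen = neg(-7) = 7
  stage.gen = min2(-7, -7) = -7
  trace.gen = min2(7, -7) = -7
  bundle.gen = max2(-7, 7) = 7

Second demand — change propagation:
  amber.gen: re-runs because north.txt 6->2; new result 2.
  gamma.gen: re-runs because north.txt 6->2; new result -7 (unchanged).
  graph.gen: re-runs because amber.gen 5->2; new result -7 (unchanged).
  export.gen: re-examined; everything it read last time is the same (gamma.gen unchanged, graph.gen unchanged) — cache -7 kept, no run.
  omega.gen: re-examined; everything it read last time is the same (graph.gen unchanged, export.gen unchanged) — cache -7 kept, no run.
  opt.gen: re-examined; everything it read last time is the same (export.gen unchanged) — cache 7 kept, no run.
  stage.gen: re-examined; everything it read last time is the same (export.gen unchanged, omega.gen unchanged) — cache -7 kept, no run.
  trace.gen: re-examined; everything it read last time is the same (opt.gen unchanged, stage.gen unchanged) — cache -7 kept, no run.
  bundle.gen: re-examined; everything it read last time is the same (trace.gen unchanged, opt.gen unchanged) — cache 7 kept, no run.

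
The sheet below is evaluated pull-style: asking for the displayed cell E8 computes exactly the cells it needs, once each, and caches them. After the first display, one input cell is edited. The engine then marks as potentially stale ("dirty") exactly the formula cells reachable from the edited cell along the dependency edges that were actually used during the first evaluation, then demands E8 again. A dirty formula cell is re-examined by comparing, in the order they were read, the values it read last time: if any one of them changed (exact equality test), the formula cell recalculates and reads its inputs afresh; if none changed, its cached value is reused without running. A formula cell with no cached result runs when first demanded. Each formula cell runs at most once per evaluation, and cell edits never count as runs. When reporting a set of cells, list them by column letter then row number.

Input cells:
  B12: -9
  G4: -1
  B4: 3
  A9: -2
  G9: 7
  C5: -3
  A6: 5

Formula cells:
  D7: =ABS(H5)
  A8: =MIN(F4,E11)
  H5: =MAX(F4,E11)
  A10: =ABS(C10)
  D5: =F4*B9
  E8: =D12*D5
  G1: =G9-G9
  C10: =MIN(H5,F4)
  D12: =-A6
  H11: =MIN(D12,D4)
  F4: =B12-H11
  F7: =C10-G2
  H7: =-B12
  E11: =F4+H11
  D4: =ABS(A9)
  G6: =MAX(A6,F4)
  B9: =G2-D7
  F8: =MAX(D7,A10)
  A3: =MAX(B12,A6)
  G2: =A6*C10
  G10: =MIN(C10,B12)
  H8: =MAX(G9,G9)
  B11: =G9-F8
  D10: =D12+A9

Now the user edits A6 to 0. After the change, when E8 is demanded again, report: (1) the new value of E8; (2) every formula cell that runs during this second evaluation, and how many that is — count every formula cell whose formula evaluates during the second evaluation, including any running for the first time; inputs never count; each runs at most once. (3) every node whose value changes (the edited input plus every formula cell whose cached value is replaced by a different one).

First demand of the output computes:
  D4 = ABS(-2) = 2
  D12 = -(5) = -5
  H11 = MIN(-5, 2) = -5
  F4 = -9 - -5 = -4
  E11 = -4 + -5 = -9
  H5 = MAX(-4, -9) = -4
  C10 = MIN(-4, -4) = -4
  D7 = ABS(-4) = 4
  G2 = 5 * -4 = -20
  B9 = -20 - 4 = -24
  D5 = -4 * -24 = 96
  E8 = -5 * 96 = -480

After the edit, cleaning proceeds:
  D12: a read changed (A6 5->0) — executes, giving 0.
  H11: a read changed (D12 -5->0) — executes, giving 0.
  F4: a read changed (H11 -5->0) — executes, giving -9.
  E11: a read changed (F4 -4->-9; H11 -5->0) — executes, giving -9 — identical to its old value.
  H5: a read changed (F4 -4->-9) — executes, giving -9.
  C10: a read changed (H5 -4->-9; F4 -4->-9) — executes, giving -9.
  D7: a read changed (H5 -4->-9) — executes, giving 9.
  G2: a read changed (A6 5->0; C10 -4->-9) — executes, giving 0.
  B9: a read changed (G2 -20->0; D7 4->9) — executes, giving -9.
  D5: a read changed (F4 -4->-9; B9 -24->-9) — executes, giving 81.
  E8: a read changed (D12 -5->0; D5 96->81) — executes, giving 0.

Demanding E8 again yields 0.
11 formula cells run: B9, C10, D5, D7, D12, E8, E11, F4, G2, H5, H11.
The nodes whose values change: A6, B9, C10, D5, D7, D12, E8, F4, G2, H5, H11.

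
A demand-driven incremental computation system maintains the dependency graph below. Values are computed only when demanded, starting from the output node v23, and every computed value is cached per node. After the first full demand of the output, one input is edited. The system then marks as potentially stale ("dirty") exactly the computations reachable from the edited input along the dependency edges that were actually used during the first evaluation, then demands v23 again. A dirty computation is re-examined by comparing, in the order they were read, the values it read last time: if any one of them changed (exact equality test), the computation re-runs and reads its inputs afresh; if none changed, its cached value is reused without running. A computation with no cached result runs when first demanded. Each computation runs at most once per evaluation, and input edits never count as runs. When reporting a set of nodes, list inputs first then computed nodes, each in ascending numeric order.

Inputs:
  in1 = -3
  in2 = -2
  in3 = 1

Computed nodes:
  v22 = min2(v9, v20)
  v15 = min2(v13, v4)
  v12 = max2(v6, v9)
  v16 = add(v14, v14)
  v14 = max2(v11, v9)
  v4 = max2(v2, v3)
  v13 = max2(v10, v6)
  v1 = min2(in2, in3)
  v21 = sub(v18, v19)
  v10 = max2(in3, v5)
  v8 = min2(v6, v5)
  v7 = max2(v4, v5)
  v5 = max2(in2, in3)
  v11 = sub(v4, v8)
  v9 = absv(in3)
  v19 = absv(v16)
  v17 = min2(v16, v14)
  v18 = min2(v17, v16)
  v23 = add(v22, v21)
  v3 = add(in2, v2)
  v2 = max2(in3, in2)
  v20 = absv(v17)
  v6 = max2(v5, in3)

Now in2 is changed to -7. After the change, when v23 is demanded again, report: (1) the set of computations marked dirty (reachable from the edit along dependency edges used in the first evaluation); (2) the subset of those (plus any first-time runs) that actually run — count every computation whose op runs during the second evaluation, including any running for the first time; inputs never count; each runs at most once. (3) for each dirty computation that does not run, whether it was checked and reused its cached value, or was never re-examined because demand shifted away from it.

Marked dirty: v2, v3, v4, v5, v6, v8, v11, v14, v16, v17, v18, v19, v20, v21, v22, v23.
Computations that run: v2, v3, v4, v5 — 4 in total.
Checked but reused from cache: v6, v8, v11, v14, v16, v17, v18, v19, v20, v21, v22, v23.
Key observation: the cutoff stops propagation at v6 — its inputs' values are unchanged, so it reuses its cache.

First evaluation (everything demanded from the output):
  v2 = max2(1, -2) = 1
  v3 = add(-2, 1) = -1
  v4 = max2(1, -1) = 1
  v5 = max2(-2, 1) = 1
  v6 = max2(1, 1) = 1
  v8 = min2(1, 1) = 1
  v9 = absv(1) = 1
  v11 = sub(1, 1) = 0
  v14 = max2(0, 1) = 1
  v16 = add(1, 1) = 2
  v17 = min2(2, 1) = 1
  v18 = min2(1, 2) = 1
  v19 = absv(2) = 2
  v20 = absv(1) = 1
  v21 = sub(1, 2) = -1
  v22 = min2(1, 1) = 1
  v23 = add(1, -1) = 0

Propagation after the edit:
  v2: runs — in2 -2->-7; result 1 (same value as before).
  v3: runs — in2 -2->-7; result -6.
  v4: runs — v3 -1->-6; result 1 (same value as before).
  v5: runs — in2 -2->-7; result 1 (same value as before).
  v6: checked — values it read are unchanged (v5 unchanged, in3 unchanged); reused cached 1 without running.
  v8: checked — values it read are unchanged (v6 unchanged, v5 unchanged); reused cached 1 without running.
  v11: checked — values it read are unchanged (v4 unchanged, v8 unchanged); reused cached 0 without running.
  v14: checked — values it read are unchanged (v11 unchanged, v9 unchanged); reused cached 1 without running.
  v16: checked — values it read are unchanged (v14 unchanged, v14 unchanged); reused cached 2 without running.
  v17: checked — values it read are unchanged (v16 unchanged, v14 unchanged); reused cached 1 without running.
  v18: checked — values it read are unchanged (v17 unchanged, v16 unchanged); reused cached 1 without running.
  v19: checked — values it read are unchanged (v16 unchanged); reused cached 2 without running.
  v20: checked — values it read are unchanged (v17 unchanged); reused cached 1 without running.
  v21: checked — values it read are unchanged (v18 unchanged, v19 unchanged); reused cached -1 without running.
  v22: checked — values it read are unchanged (v9 unchanged, v20 unchanged); reused cached 1 without running.
  v23: checked — values it read are unchanged (v22 unchanged, v21 unchanged); reused cached 0 without running.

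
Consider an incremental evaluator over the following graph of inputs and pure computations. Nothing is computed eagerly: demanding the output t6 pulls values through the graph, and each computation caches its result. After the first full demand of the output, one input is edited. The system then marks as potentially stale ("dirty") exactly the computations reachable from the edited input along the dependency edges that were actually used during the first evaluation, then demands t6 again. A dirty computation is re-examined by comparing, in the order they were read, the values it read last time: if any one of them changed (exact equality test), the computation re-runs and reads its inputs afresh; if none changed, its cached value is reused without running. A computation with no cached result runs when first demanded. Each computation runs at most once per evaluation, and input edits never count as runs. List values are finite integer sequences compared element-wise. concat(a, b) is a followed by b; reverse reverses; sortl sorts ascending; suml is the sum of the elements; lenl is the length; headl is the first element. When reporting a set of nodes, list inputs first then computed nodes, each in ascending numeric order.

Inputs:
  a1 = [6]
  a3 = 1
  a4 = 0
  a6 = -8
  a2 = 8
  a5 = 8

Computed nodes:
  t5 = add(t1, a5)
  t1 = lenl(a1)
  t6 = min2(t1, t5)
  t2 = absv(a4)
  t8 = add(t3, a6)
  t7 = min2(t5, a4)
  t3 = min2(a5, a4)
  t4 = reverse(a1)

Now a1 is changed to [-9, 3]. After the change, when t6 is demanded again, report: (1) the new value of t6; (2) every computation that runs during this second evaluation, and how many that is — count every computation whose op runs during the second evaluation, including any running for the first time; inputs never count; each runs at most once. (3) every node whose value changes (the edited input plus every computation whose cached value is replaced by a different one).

Initial pass — values computed on the first demand:
  t1 = lenl([6]) = 1
  t5 = add(1, 8) = 9
  t6 = min2(1, 9) = 1

Second demand — change propagation:
  t1: re-runs because a1 [6]->[-9, 3]; new result 2.
  t5: re-runs because t1 1->2; new result 10.
  t6: re-runs because t1 1->2; t5 9->10; new result 2.

t6 now evaluates to 2.
Run set: t1, t5, t6 (3 run).
Changed values: a1, t1, t5, t6.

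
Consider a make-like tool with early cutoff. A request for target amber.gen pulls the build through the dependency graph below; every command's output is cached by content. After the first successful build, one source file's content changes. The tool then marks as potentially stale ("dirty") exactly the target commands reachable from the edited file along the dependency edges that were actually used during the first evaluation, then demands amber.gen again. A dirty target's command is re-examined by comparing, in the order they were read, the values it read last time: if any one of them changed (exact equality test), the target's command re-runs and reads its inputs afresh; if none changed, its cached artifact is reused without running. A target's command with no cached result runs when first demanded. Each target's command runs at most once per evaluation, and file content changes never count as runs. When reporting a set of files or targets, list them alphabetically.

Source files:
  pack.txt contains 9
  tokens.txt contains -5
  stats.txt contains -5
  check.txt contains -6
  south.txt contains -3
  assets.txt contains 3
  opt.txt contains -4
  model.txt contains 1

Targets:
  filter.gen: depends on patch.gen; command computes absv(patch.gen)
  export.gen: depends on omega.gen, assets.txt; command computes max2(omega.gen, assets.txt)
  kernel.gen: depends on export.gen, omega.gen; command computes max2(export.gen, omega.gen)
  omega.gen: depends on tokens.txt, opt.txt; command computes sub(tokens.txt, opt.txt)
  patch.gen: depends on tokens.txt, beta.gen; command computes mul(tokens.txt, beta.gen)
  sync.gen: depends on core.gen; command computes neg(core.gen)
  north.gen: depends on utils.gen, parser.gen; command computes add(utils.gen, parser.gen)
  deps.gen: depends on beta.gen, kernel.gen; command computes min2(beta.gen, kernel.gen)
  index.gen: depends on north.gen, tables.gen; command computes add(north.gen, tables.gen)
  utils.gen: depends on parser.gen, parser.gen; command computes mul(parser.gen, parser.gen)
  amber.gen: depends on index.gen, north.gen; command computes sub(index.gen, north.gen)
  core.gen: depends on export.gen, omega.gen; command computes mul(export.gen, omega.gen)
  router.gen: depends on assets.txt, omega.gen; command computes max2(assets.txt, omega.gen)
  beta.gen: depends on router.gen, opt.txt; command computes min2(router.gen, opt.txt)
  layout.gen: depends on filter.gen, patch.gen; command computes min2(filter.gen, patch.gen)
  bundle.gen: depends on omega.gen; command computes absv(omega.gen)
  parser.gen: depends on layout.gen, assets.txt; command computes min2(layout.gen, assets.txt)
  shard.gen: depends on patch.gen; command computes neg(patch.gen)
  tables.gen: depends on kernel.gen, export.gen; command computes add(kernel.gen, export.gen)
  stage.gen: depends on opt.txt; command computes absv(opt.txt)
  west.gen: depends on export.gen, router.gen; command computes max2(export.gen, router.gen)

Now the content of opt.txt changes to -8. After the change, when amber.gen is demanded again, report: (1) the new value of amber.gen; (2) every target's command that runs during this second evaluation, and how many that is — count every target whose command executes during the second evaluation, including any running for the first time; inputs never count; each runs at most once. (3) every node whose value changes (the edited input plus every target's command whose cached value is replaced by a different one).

First demand of the output computes:
  omega.gen = sub(-5, -4) = -1
  export.gen = max2(-1, 3) = 3
  kernel.gen = max2(3, -1) = 3
  router.gen = max2(3, -1) = 3
  beta.gen = min2(3, -4) = -4
  patch.gen = mul(-5, -4) = 20
  filter.gen = absv(20) = 20
  layout.gen = min2(20, 20) = 20
  parser.gen = min2(20, 3) = 3
  tables.gen = add(3, 3) = 6
  utils.gen = mul(3, 3) = 9
  north.gen = add(9, 3) = 12
  index.gen = add(12, 6) = 18
  amber.gen = sub(18, 12) = 6

After the edit, cleaning proceeds:
  omega.gen: a read changed (opt.txt -4->-8) — executes, giving 3.
  export.gen: a read changed (omega.gen -1->3) — executes, giving 3 — identical to its old value.
  kernel.gen: a read changed (omega.gen -1->3) — executes, giving 3 — identical to its old value.
  router.gen: a read changed (omega.gen -1->3) — executes, giving 3 — identical to its old value.
  beta.gen: a read changed (opt.txt -4->-8) — executes, giving -8.
  patch.gen: a read changed (beta.gen -4->-8) — executes, giving 40.
  filter.gen: a read changed (patch.gen 20->40) — executes, giving 40.
  layout.gen: a read changed (filter.gen 20->40; patch.gen 20->40) — executes, giving 40.
  parser.gen: a read changed (layout.gen 20->40) — executes, giving 3 — identical to its old value.
  tables.gen: dirty, but its reads are unchanged (kernel.gen unchanged, export.gen unchanged); cached 6 stands.
  utils.gen: dirty, but its reads are unchanged (parser.gen unchanged, parser.gen unchanged); cached 9 stands.
  north.gen: dirty, but its reads are unchanged (utils.gen unchanged, parser.gen unchanged); cached 12 stands.
  index.gen: dirty, but its reads are unchanged (north.gen unchanged, tables.gen unchanged); cached 18 stands.
  amber.gen: dirty, but its reads are unchanged (index.gen unchanged, north.gen unchanged); cached 6 stands.

Note where the cutoff bites: utils.gen is checked, finds nothing changed, and keeps its cache.

Demanding amber.gen again yields 6.
9 target commands run: beta.gen, export.gen, filter.gen, kernel.gen, layout.gen, omega.gen, parser.gen, patch.gen, router.gen.
The nodes whose values change: beta.gen, filter.gen, layout.gen, omega.gen, opt.txt, patch.gen.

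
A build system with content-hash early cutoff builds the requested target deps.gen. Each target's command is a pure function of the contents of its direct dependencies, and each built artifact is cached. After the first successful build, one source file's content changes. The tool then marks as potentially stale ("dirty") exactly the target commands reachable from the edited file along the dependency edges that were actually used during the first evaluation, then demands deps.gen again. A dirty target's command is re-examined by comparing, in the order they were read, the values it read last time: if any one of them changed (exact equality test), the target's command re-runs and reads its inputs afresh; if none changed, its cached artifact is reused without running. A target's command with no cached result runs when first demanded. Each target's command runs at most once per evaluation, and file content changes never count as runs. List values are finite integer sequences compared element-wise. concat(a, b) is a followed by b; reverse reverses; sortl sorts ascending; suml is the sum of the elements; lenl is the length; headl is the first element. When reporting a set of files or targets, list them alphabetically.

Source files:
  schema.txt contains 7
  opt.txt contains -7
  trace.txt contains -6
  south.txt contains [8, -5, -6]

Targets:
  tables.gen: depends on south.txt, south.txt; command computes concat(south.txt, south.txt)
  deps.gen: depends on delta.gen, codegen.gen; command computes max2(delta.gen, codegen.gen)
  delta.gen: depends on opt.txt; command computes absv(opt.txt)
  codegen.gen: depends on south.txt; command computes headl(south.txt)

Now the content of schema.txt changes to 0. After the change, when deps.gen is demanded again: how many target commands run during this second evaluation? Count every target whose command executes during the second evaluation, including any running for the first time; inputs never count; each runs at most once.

Target commands that run: none — 0 in total.
Key observation: schema.txt is never demanded by the output, so the edit triggers no recomputation at all.

First evaluation (everything demanded from the output):
  codegen.gen = headl([8, -5, -6]) = 8
  delta.gen = absv(-7) = 7
  deps.gen = max2(7, 8) = 8

Propagation after the edit:
  schema.txt feeds no computation that the output demands — nothing is marked dirty and nothing runs.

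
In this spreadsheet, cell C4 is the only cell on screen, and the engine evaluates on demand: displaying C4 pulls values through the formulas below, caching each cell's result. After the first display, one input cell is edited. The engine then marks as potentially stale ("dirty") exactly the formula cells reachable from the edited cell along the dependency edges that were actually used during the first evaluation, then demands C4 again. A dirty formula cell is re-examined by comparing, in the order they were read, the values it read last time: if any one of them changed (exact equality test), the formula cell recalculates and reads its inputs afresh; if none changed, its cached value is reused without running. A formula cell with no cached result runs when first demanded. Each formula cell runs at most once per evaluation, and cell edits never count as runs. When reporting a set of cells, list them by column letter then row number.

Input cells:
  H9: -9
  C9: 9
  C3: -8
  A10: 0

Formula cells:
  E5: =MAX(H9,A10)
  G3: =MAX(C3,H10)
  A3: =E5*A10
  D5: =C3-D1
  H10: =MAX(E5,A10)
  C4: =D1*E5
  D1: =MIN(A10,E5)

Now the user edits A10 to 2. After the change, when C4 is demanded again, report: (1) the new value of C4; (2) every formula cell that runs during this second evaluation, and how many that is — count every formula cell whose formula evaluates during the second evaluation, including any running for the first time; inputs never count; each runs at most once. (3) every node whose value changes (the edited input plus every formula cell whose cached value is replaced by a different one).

C4 now evaluates to 4.
Run set: C4, D1, E5 (3 run).
Changed values: A10, C4, D1, E5.

Initial pass — values computed on the first demand:
  E5 = MAX(-9, 0) = 0
  D1 = MIN(0, 0) = 0
  C4 = 0 * 0 = 0

Second demand — change propagation:
  E5: re-runs because A10 0->2; new result 2.
  D1: re-runs because A10 0->2; E5 0->2; new result 2.
  C4: re-runs because D1 0->2; E5 0->2; new result 4.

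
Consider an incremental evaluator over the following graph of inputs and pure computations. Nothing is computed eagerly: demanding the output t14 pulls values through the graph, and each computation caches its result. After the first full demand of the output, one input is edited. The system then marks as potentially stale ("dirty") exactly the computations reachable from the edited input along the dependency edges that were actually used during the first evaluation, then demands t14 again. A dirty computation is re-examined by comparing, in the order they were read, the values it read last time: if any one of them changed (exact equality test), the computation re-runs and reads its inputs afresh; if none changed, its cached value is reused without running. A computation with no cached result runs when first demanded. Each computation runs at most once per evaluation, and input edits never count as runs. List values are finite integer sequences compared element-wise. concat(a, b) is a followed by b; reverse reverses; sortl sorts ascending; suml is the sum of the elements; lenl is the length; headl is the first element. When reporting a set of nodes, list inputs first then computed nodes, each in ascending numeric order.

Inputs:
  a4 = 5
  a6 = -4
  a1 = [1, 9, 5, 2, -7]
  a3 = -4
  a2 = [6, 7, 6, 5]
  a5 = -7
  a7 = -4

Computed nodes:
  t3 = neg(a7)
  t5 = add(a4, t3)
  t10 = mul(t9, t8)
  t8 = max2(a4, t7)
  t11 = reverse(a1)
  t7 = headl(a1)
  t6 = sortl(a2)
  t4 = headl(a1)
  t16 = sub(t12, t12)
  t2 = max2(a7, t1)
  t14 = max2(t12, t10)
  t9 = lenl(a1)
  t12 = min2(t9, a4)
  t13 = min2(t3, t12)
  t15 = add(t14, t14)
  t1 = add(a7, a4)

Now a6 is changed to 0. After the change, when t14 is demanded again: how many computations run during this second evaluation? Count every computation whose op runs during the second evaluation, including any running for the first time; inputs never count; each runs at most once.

Run set: none (0 run).
The important point: nothing the output needs ever reads a6, so the edit is invisible to it.

Initial pass — values computed on the first demand:
  t7 = headl([1, 9, 5, 2, -7]) = 1
  t8 = max2(5, 1) = 5
  t9 = lenl([1, 9, 5, 2, -7]) = 5
  t10 = mul(5, 5) = 25
  t12 = min2(5, 5) = 5
  t14 = max2(5, 25) = 25

Second demand — change propagation:
  no demanded computation ever read a6, so the edit dirties nothing and nothing runs.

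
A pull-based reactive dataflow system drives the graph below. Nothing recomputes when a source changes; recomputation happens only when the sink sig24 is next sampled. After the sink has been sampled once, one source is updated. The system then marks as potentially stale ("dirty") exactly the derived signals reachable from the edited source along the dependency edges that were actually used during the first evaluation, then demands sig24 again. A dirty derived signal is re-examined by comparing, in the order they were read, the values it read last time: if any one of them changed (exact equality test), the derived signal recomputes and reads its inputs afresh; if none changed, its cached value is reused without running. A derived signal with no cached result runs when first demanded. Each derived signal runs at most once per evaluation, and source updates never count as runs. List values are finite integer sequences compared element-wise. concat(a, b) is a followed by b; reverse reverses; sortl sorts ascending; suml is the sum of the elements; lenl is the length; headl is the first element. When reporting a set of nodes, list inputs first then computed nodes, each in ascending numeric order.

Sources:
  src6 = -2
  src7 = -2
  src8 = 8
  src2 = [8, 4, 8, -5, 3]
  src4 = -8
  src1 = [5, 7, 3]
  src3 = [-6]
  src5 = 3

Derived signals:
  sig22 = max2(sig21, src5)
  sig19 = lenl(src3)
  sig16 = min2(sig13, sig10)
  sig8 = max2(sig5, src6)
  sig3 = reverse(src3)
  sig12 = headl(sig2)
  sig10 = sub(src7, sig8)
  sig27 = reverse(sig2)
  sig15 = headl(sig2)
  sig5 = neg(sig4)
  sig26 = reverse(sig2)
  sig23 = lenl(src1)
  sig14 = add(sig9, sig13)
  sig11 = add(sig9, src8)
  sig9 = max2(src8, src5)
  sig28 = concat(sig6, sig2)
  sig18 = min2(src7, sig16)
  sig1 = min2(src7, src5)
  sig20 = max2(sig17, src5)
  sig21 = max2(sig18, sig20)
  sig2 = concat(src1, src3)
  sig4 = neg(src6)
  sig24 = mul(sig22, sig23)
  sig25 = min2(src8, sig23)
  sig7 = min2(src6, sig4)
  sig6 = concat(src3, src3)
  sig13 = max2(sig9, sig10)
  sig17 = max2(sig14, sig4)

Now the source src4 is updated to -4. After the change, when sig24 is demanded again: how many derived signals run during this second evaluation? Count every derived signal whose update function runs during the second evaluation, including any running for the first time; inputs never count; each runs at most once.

Derived signals that run: none — 0 in total.
Key observation: src4 is never demanded by the output, so the edit triggers no recomputation at all.

First evaluation (everything demanded from the output):
  sig4 = neg(-2) = 2
  sig5 = neg(2) = -2
  sig8 = max2(-2, -2) = -2
  sig9 = max2(8, 3) = 8
  sig10 = sub(-2, -2) = 0
  sig13 = max2(8, 0) = 8
  sig14 = add(8, 8) = 16
  sig16 = min2(8, 0) = 0
  sig17 = max2(16, 2) = 16
  sig18 = min2(-2, 0) = -2
  sig20 = max2(16, 3) = 16
  sig21 = max2(-2, 16) = 16
  sig22 = max2(16, 3) = 16
  sig23 = lenl([5, 7, 3]) = 3
  sig24 = mul(16, 3) = 48

Propagation after the edit:
  src4 feeds no computation that the output demands — nothing is marked dirty and nothing runs.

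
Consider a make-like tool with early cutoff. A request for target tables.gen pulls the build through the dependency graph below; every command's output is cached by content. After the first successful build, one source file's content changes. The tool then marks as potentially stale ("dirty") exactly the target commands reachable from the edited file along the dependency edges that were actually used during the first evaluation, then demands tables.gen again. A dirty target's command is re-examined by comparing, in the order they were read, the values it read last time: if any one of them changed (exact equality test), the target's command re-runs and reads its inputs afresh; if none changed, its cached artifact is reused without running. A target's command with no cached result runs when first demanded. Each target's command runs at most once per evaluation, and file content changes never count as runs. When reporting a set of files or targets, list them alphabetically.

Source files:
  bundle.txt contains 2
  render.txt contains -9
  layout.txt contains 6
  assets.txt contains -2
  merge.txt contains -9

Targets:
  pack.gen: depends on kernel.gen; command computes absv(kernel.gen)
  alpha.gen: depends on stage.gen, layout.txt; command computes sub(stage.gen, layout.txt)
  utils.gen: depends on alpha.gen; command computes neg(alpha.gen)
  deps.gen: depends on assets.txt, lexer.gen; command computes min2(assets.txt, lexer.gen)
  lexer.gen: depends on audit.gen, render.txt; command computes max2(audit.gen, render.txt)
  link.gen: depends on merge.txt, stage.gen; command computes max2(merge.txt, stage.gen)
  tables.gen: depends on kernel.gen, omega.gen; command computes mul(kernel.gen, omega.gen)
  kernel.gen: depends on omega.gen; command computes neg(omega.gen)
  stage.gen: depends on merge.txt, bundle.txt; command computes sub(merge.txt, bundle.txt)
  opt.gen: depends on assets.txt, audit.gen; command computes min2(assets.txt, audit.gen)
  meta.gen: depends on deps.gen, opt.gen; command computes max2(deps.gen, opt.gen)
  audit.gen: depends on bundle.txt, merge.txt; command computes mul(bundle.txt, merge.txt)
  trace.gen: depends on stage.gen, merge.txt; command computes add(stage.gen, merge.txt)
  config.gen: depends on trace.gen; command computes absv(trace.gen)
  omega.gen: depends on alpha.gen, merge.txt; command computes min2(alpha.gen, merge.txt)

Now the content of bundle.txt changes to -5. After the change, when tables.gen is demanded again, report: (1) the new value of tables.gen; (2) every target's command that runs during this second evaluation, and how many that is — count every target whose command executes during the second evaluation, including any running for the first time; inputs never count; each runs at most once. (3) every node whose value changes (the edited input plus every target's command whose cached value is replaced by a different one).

First demand of the output computes:
  stage.gen = sub(-9, 2) = -11
  alpha.gen = sub(-11, 6) = -17
  omega.gen = min2(-17, -9) = -17
  kernel.gen = neg(-17) = 17
  tables.gen = mul(17, -17) = -289

After the edit, cleaning proceeds:
  stage.gen: a read changed (bundle.txt 2->-5) — executes, giving -4.
  alpha.gen: a read changed (stage.gen -11->-4) — executes, giving -10.
  omega.gen: a read changed (alpha.gen -17->-10) — executes, giving -10.
  kernel.gen: a read changed (omega.gen -17->-10) — executes, giving 10.
  tables.gen: a read changed (kernel.gen 17->10; omega.gen -17->-10) — executes, giving -100.

Demanding tables.gen again yields -100.
5 target commands run: alpha.gen, kernel.gen, omega.gen, stage.gen, tables.gen.
The nodes whose values change: alpha.gen, bundle.txt, kernel.gen, omega.gen, stage.gen, tables.gen.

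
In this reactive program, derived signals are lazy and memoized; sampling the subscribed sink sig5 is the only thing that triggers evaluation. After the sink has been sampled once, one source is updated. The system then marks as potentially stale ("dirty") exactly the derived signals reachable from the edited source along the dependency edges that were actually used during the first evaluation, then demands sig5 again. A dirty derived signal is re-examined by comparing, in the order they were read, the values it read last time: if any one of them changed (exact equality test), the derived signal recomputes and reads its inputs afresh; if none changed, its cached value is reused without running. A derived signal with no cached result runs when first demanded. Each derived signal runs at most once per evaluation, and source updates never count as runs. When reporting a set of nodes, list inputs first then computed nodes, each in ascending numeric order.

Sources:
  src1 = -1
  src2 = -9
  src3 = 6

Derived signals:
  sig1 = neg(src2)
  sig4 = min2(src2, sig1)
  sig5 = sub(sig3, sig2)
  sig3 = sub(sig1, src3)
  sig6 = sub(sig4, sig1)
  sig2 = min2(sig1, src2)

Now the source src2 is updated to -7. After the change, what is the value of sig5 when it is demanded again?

First demand of the output computes:
  sig1 = neg(-9) = 9
  sig2 = min2(9, -9) = -9
  sig3 = sub(9, 6) = 3
  sig5 = sub(3, -9) = 12

After the edit, cleaning proceeds:
  sig1: a read changed (src2 -9->-7) — executes, giving 7.
  sig2: a read changed (sig1 9->7; src2 -9->-7) — executes, giving -7.
  sig3: a read changed (sig1 9->7) — executes, giving 1.
  sig5: a read changed (sig3 3->1; sig2 -9->-7) — executes, giving 8.

Demanding sig5 again yields 8.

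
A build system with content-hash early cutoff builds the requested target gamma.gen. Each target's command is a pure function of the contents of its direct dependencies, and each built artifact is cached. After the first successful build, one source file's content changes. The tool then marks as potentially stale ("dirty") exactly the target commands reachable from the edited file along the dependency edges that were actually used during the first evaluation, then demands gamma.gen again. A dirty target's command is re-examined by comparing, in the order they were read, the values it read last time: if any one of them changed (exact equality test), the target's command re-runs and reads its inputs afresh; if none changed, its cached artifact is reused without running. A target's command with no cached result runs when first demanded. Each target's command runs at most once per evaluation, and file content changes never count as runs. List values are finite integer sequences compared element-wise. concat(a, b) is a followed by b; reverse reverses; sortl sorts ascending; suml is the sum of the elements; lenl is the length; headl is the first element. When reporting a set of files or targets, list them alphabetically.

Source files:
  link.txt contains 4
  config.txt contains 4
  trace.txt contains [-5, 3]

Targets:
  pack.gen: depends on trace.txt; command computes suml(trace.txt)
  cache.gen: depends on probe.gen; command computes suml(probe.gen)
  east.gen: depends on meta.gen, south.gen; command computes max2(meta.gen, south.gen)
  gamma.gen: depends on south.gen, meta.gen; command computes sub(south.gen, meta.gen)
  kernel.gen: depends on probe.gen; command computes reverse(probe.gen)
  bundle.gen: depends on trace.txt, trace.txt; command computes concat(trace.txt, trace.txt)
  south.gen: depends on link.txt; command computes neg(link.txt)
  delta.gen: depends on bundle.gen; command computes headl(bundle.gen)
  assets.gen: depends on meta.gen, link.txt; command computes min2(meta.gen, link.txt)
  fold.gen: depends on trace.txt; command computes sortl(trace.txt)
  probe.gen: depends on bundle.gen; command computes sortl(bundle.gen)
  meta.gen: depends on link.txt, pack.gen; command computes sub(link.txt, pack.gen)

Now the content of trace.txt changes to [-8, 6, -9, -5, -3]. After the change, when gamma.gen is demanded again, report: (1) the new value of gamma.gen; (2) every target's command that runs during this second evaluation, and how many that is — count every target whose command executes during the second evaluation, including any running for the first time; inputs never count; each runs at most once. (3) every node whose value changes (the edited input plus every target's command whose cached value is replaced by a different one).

First evaluation (everything demanded from the output):
  pack.gen = suml([-5, 3]) = -2
  meta.gen = sub(4, -2) = 6
  south.gen = neg(4) = -4
  gamma.gen = sub(-4, 6) = -10

Propagation after the edit:
  pack.gen: runs — trace.txt [-5, 3]->[-8, 6, -9, -5, -3]; result -19.
  meta.gen: runs — pack.gen -2->-19; result 23.
  gamma.gen: runs — meta.gen 6->23; result -27.

New value of gamma.gen: -27.
Target commands that run: gamma.gen, meta.gen, pack.gen — 3 in total.
Values that change: gamma.gen, meta.gen, pack.gen, trace.txt.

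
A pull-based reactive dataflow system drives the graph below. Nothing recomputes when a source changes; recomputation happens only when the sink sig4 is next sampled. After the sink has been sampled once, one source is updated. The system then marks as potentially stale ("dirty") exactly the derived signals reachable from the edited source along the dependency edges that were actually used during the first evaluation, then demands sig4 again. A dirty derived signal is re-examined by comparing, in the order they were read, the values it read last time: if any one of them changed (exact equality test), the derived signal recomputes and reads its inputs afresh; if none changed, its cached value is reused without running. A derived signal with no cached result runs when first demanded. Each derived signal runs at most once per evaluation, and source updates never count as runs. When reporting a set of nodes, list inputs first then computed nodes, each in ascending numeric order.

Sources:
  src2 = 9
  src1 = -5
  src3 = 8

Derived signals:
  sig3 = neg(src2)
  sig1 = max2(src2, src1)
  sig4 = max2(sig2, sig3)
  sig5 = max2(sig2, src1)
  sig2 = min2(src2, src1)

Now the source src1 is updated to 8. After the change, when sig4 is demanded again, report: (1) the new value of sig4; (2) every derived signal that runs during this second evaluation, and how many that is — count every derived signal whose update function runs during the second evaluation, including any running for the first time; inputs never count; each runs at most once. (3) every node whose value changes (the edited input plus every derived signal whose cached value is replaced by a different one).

First evaluation (everything demanded from the output):
  sig2 = min2(9, -5) = -5
  sig3 = neg(9) = -9
  sig4 = max2(-5, -9) = -5

Propagation after the edit:
  sig2: runs — src1 -5->8; result 8.
  sig4: runs — sig2 -5->8; result 8.

New value of sig4: 8.
Derived signals that run: sig2, sig4 — 2 in total.
Values that change: src1, sig2, sig4.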